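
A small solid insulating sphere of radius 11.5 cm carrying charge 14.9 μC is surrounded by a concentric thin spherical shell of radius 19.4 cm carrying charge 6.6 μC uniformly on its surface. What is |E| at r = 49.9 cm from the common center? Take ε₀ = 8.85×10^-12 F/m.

Symmetry ⇒ E = E(r) r̂. Gaussian sphere of radius r = 49.9 cm (r > 19.4 cm, enclosing both).
Q_enc = (14.9 μC) + (6.6 μC) = 2.15×10^-5 C.
By Gauss's law, ∮E·dA = E·4πr² = Q_enc/ε₀.
E = |Q_enc|/(4πε₀r²) = (2.15e-5)/(4π·8.85×10^-12·(0.499)²) = 7.76×10^5 N/C.

|E| = 7.76×10^5 N/C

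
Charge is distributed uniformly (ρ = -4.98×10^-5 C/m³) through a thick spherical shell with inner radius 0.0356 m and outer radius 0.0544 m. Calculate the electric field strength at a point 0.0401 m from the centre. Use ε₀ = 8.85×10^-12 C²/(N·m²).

By spherical symmetry E is radial; choose a Gaussian sphere of radius r = 0.0401 m (within the shell material, 0.0356 m < r < 0.0544 m).
Only the shell between 0.0356 m and r is enclosed: Q_enc = ρ·(4π/3)(r³ − a³) = (-4.98e-5)·(4π/3)·((0.0401)³ − (0.0356)³) = -4.039×10^-9 C.
Applying ∮E·dA = Q_enc/ε₀ with Φ = E(4πr²):
E = |Q_enc|/(4πε₀r²) = (4.039×10^-9)/(4π·8.85×10^-12·(0.0401)²) = 2.26e4 N/C.

E ≈ 2.26e4 N/C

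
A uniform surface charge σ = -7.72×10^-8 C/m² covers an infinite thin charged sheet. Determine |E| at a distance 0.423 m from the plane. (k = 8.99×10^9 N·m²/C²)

By planar symmetry E is perpendicular to the sheet and uniform; use a Gaussian pillbox with flat faces of area A on each side of the sheet.
Only the two end caps contribute flux: Φ = 2EA. With Q_enc = σA, Gauss's law gives E = |σ|/(2ε₀).
E = 2πk|σ| = 2π(8.99×10^9)(7.72×10^-8) = 4.36×10^3 N/C.

|E| = 4.36×10^3 N/C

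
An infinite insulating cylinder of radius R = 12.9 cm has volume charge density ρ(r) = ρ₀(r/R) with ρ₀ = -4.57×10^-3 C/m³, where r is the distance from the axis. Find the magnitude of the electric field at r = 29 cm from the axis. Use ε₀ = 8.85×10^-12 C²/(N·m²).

Take a coaxial cylindrical Gaussian surface of radius r = 29 cm and length L (r > R, full charge per length enclosed).
λ_enc = 2π ∫₀^R ρ₀(r'/R)^1 r' dr' = 2πρ₀R²/3 = -1.593e-4 C/m.
Since E is radial and uniform over the curved surface, Φ = E·2πrL = Q_enc/ε₀ = λ_enc L/ε₀.
E = |λ_enc|/(2πε₀r) = (1.593×10^-4)/(2π·8.85×10^-12·0.29) = 9.88×10^6 N/C.

|E| ≈ 9.88×10^6 N/C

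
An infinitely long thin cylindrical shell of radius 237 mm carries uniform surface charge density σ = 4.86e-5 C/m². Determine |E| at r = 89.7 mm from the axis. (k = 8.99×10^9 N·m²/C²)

By cylindrical symmetry E is radial; use a coaxial Gaussian cylinder of radius 89.7 mm and length L (r < 237 mm, inside the shell).
All the surface charge lies outside this cylinder: Q_enc = 0, hence E = 0.

E = 0 (no enclosed charge)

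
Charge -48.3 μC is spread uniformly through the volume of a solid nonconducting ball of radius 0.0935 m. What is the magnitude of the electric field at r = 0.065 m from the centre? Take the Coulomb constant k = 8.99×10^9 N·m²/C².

Use a concentric Gaussian sphere at r = 0.065 m (r < R).
Only the charge within r is enclosed: Q_enc = Q·(r/R)³ = (-48.3 μC)·(0.065 m/0.0935 m)³ = -1.623×10^-5 C.
By Gauss's law, ∮E·dA = E·4πr² = Q_enc/ε₀.
E = k|Q_enc|/r² = (8.99×10^9)(1.623×10^-5)/(0.065)² = 3.45e7 N/C.

|E| = 3.45×10^7 V/m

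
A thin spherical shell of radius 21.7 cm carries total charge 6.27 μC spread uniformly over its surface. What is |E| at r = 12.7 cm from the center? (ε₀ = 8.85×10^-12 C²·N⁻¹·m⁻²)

By spherical symmetry E is radial; choose a Gaussian sphere of radius r = 12.7 cm (inside the shell, r < 21.7 cm).
All the charge is outside the Gaussian surface: Q_enc = 0, hence E = 0 everywhere inside the shell.

|E| = 0 V/m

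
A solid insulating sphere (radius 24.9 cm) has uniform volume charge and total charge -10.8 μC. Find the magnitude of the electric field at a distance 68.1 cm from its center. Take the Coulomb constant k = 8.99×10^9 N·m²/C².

By spherical symmetry E is radial; choose a Gaussian sphere of radius r = 68.1 cm (r > R, so the entire charge is enclosed).
Q_enc = -10.8 μC = -1.08e-5 C.
Gauss's law: E·4πr² = Q_enc/ε₀.
E = k|Q_enc|/r² = (8.99×10^9)(1.08e-5)/(0.681)² = 2.09e5 N/C.

|E| ≈ 2.09×10^5 N/C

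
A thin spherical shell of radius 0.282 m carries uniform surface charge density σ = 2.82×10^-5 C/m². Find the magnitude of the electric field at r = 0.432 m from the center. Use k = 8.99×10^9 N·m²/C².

Symmetry ⇒ E = E(r) r̂. Gaussian sphere of radius r = 0.432 m (r > 0.282 m).
The entire shell is enclosed: Q_enc = σ·4πR² = (2.82×10^-5)·4π·(0.282)² = 2.818×10^-5 C.
Applying ∮E·dA = Q_enc/ε₀ with Φ = E(4πr²):
E = k|Q_enc|/r² = (8.99×10^9)(2.818e-5)/(0.432)² = 1.36×10^6 N/C.

1.36×10^6 V/m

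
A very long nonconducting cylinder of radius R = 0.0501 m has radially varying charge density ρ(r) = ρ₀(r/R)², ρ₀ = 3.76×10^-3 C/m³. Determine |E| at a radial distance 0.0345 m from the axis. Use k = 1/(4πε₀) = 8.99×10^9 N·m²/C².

Choose a coaxial cylinder of radius r = 0.0345 m (arbitrary length L) as the Gaussian surface (r < R).
λ_enc = ∫₀^r ρ(r')·2πr' dr' = (2πρ₀/R²)·r^4/4 = 3.334×10^-6 C/m.
Applying ∮E·dA = Q_enc/ε₀ with the end caps contributing no flux:
E = 2k|λ_enc|/r = 2(8.99×10^9)(3.334×10^-6)/(0.0345) = 1.74×10^6 N/C.

|E| = 1.74×10^6 N/C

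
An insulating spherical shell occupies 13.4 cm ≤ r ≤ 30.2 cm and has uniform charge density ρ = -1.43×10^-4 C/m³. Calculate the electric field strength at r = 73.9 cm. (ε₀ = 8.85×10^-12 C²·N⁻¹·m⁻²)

|E| ≈ 2.48e5 N/C

By spherical symmetry E is radial; choose a Gaussian sphere of radius r = 73.9 cm (r > 30.2 cm, enclosing the whole shell).
Q_enc = ρ·(4π/3)(b³ − a³) = (-1.43×10^-4)·(4π/3)·((0.302)³ − (0.134)³) = -1.506e-5 C.
Since E is radial and uniform over the Gaussian sphere, Φ = E·4πr² = Q_enc/ε₀.
E = |Q_enc|/(4πε₀r²) = (1.506×10^-5)/(4π·8.85×10^-12·(0.739)²) = 2.48×10^5 N/C.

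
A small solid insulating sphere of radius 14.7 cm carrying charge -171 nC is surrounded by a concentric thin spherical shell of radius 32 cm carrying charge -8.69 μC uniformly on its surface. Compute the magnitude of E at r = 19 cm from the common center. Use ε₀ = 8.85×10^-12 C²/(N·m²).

By spherical symmetry E is radial; choose a Gaussian sphere of radius r = 19 cm (between the bodies, 14.7 cm < r < 32 cm).
Only the inner charge is enclosed; the outer shell contributes nothing inside itself. Q_enc = -171 nC = -1.71×10^-7 C.
Gauss's law: E·4πr² = Q_enc/ε₀.
E = |Q_enc|/(4πε₀r²) = (1.71×10^-7)/(4π·8.85×10^-12·(0.19)²) = 4.26e4 N/C.

4.26×10^4 V/m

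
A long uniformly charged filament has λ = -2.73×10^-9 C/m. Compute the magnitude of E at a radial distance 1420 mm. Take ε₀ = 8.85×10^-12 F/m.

|E| ≈ 34.6 N/C

Choose a coaxial cylinder of radius r = 1420 mm (arbitrary length L) as the Gaussian surface.
Q_enc = λL, so λ_enc = -2.73×10^-9 C/m.
By Gauss's law (flux through the curved wall only), E·2πrL = λ_enc L/ε₀.
E = |λ_enc|/(2πε₀r) = (2.73×10^-9)/(2π·8.85×10^-12·1.42) = 34.6 N/C.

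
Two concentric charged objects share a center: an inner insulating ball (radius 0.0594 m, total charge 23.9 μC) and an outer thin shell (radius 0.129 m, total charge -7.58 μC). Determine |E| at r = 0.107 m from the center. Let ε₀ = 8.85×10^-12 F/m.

By spherical symmetry E is radial; choose a Gaussian sphere of radius r = 0.107 m (between the bodies, 0.0594 m < r < 0.129 m).
Only the inner charge is enclosed; the outer shell contributes nothing inside itself. Q_enc = 23.9 μC = 2.39×10^-5 C.
Applying ∮E·dA = Q_enc/ε₀ with Φ = E(4πr²):
E = |Q_enc|/(4πε₀r²) = (2.39×10^-5)/(4π·8.85×10^-12·(0.107)²) = 1.88×10^7 N/C.

1.88×10^7 N/C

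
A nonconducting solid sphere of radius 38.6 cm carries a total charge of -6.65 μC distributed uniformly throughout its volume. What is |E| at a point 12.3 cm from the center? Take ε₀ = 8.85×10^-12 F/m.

E ≈ 1.28e5 N/C

Take a concentric spherical Gaussian surface of radius r = 12.3 cm (r < R).
Only the charge within r is enclosed: Q_enc = Q·(r/R)³ = (-6.65 μC)·(12.3 cm/38.6 cm)³ = -2.152e-7 C.
Applying ∮E·dA = Q_enc/ε₀ with Φ = E(4πr²):
E = |Q_enc|/(4πε₀r²) = (2.152e-7)/(4π·8.85×10^-12·(0.123)²) = 1.28e5 N/C.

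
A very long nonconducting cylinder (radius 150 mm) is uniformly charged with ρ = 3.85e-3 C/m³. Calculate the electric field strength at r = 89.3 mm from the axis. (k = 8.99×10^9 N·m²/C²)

|E| = 1.94×10^7 N/C

By cylindrical symmetry E is radial; use a coaxial Gaussian cylinder of radius 89.3 mm and length L (r < R).
Enclosed charge per unit length: λ_enc = ρ·πr² = (3.85×10^-3)π(0.0893)² = 9.645e-5 C/m.
Since E is radial and uniform over the curved surface, Φ = E·2πrL = Q_enc/ε₀ = λ_enc L/ε₀.
E = 2k|λ_enc|/r = 2(8.99×10^9)(9.645e-5)/(0.0893) = 1.94×10^7 N/C.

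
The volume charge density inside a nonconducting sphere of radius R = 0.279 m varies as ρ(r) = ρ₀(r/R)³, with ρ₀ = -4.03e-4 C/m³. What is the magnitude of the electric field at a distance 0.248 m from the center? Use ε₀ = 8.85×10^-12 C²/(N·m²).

Use a concentric Gaussian sphere at r = 0.248 m (r < R).
Q_enc = ∫₀^r ρ(r')·4πr'² dr' = (4πρ₀/R³) ∫₀^r r'^5 dr' = 4πρ₀ r^6/(6·R³) = -9.042×10^-6 C.
By Gauss's law, ∮E·dA = E·4πr² = Q_enc/ε₀.
E = |Q_enc|/(4πε₀r²) = (9.042e-6)/(4π·8.85×10^-12·(0.248)²) = 1.32×10^6 N/C.

E ≈ 1.32e6 N/C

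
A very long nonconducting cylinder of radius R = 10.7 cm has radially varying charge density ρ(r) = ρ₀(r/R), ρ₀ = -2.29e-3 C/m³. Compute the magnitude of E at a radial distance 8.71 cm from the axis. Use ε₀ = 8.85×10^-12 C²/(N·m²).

E ≈ 6.12e6 N/C

Take a coaxial cylindrical Gaussian surface of radius r = 8.71 cm and length L (r < R).
Integrating ρ over the cross-section to radius r: λ_enc = (2πρ₀/R) ∫₀^r r'^2 dr' = 2πρ₀ r^3/(3·R) = -2.962e-5 C/m.
By Gauss's law (flux through the curved wall only), E·2πrL = λ_enc L/ε₀.
E = |λ_enc|/(2πε₀r) = (2.962×10^-5)/(2π·8.85×10^-12·0.0871) = 6.12×10^6 N/C.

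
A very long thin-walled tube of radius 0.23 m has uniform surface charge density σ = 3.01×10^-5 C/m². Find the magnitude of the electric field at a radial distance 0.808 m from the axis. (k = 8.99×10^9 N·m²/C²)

E ≈ 9.68×10^5 V/m

Choose a coaxial cylinder of radius r = 0.808 m (arbitrary length L) as the Gaussian surface (r > 0.23 m).
The whole shell is enclosed: λ_enc = σ·2πR = (3.01×10^-5)·2π·(0.23) = 4.35e-5 C/m.
By Gauss's law (flux through the curved wall only), E·2πrL = λ_enc L/ε₀.
E = 2k|λ_enc|/r = 2(8.99×10^9)(4.35×10^-5)/(0.808) = 9.68e5 N/C.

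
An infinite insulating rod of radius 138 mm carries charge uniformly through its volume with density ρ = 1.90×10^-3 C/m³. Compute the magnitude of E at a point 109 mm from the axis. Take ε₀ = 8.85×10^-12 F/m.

Take a coaxial cylindrical Gaussian surface of radius r = 109 mm and length L (r < R).
Charge inside radius r per length L is ρ·πr²·L, so λ_enc = ρπr² = 7.092×10^-5 C/m.
Applying ∮E·dA = Q_enc/ε₀ with the end caps contributing no flux:
E = |λ_enc|/(2πε₀r) = (7.092e-5)/(2π·8.85×10^-12·0.109) = 1.17×10^7 N/C.

|E| ≈ 1.17e7 N/C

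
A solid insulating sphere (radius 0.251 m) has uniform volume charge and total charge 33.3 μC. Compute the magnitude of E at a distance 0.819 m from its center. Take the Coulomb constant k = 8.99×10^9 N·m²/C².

|E| = 4.46×10^5 N/C

Take a concentric spherical Gaussian surface of radius r = 0.819 m (r > R, so the entire charge is enclosed).
Q_enc = 33.3 μC = 3.33×10^-5 C.
Applying ∮E·dA = Q_enc/ε₀ with Φ = E(4πr²):
E = k|Q_enc|/r² = (8.99×10^9)(3.33×10^-5)/(0.819)² = 4.46×10^5 N/C.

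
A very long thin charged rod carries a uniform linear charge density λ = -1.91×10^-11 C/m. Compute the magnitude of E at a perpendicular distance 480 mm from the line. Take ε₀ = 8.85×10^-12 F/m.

Choose a coaxial cylinder of radius r = 480 mm (arbitrary length L) as the Gaussian surface.
Q_enc = λL, so λ_enc = -1.91×10^-11 C/m.
Gauss's law: E·2πrL = λ_enc L/ε₀.
E = |λ_enc|/(2πε₀r) = (1.91×10^-11)/(2π·8.85×10^-12·0.48) = 0.716 N/C.

|E| ≈ 0.716 V/m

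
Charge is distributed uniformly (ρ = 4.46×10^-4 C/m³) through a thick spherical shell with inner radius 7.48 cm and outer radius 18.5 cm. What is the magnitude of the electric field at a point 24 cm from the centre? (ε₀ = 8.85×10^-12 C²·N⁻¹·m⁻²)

|E| = 1.72×10^6 N/C

Use a concentric Gaussian sphere at r = 24 cm (r > 18.5 cm, enclosing the whole shell).
Q_enc = ρ·(4π/3)(b³ − a³) = (4.46×10^-4)·(4π/3)·((0.185)³ − (0.0748)³) = 1.105×10^-5 C.
By Gauss's law, ∮E·dA = E·4πr² = Q_enc/ε₀.
E = |Q_enc|/(4πε₀r²) = (1.105×10^-5)/(4π·8.85×10^-12·(0.24)²) = 1.72×10^6 N/C.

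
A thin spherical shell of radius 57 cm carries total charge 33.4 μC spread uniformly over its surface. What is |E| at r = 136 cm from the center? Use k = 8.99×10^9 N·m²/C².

Use a concentric Gaussian sphere at r = 136 cm (r > 57 cm).
The entire shell is enclosed: Q_enc = 3.34e-5 C.
Applying ∮E·dA = Q_enc/ε₀ with Φ = E(4πr²):
E = k|Q_enc|/r² = (8.99×10^9)(3.34e-5)/(1.36)² = 1.62×10^5 N/C.

|E| = 1.62×10^5 N/C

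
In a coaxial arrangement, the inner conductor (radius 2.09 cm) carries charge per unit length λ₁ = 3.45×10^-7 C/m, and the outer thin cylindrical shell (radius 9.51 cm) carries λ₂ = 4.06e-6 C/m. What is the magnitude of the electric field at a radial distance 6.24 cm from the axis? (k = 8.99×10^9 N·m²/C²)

Take a coaxial cylindrical Gaussian surface of radius r = 6.24 cm and length L (between the conductors, 2.09 cm < r < 9.51 cm).
Only the inner wire is enclosed; the outer shell contributes nothing inside itself. λ_enc = λ₁ = 3.45×10^-7 C/m.
Gauss's law: E·2πrL = λ_enc L/ε₀.
E = 2k|λ_enc|/r = 2(8.99×10^9)(3.45e-7)/(0.0624) = 9.94×10^4 N/C.

E = 9.94×10^4 N/C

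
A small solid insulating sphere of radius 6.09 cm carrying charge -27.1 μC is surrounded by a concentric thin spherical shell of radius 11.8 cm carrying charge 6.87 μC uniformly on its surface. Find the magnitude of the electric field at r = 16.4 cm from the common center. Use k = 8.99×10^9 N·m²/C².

Take a concentric spherical Gaussian surface of radius r = 16.4 cm (r > 11.8 cm, enclosing both).
Q_enc = (-27.1 μC) + (6.87 μC) = -2.023×10^-5 C.
By Gauss's law, ∮E·dA = E·4πr² = Q_enc/ε₀.
E = k|Q_enc|/r² = (8.99×10^9)(2.023×10^-5)/(0.164)² = 6.76×10^6 N/C.

|E| = 6.76e6 V/m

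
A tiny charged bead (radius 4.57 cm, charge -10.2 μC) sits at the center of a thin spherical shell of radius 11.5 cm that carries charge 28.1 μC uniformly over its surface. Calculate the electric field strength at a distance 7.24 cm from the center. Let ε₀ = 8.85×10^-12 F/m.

Use a concentric Gaussian sphere at r = 7.24 cm (between the bodies, 4.57 cm < r < 11.5 cm).
The shell at 11.5 cm lies outside the Gaussian surface, so Q_enc = -10.2 μC = -1.02e-5 C.
Applying ∮E·dA = Q_enc/ε₀ with Φ = E(4πr²):
E = |Q_enc|/(4πε₀r²) = (1.02e-5)/(4π·8.85×10^-12·(0.0724)²) = 1.75×10^7 N/C.

|E| ≈ 1.75e7 N/C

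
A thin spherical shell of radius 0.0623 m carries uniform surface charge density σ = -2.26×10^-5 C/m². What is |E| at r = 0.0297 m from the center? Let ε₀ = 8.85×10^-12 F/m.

E = 0 (no enclosed charge)

Take a concentric spherical Gaussian surface of radius r = 0.0297 m (inside the shell, r < 0.0623 m).
All the charge is outside the Gaussian surface: Q_enc = 0, hence E = 0 everywhere inside the shell.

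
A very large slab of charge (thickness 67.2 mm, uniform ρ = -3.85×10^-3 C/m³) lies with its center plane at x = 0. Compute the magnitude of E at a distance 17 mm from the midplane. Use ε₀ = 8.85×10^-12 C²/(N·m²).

By symmetry E is perpendicular to the slab. A Gaussian pillbox from −17 mm to +17 mm (face area A) lies entirely within the slab.
Q_enc = ρ·(2x)·A and flux = 2EA, so 2EA = 2ρxA/ε₀ ⇒ E = |ρ|x/ε₀.
E = (3.85×10^-3)(0.017)/(8.85×10^-12) = 7.40e6 N/C.

7.40×10^6 N/C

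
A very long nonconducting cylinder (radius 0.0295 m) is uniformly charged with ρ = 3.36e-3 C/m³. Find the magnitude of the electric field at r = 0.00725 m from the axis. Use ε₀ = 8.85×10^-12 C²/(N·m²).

Choose a coaxial cylinder of radius r = 0.00725 m (arbitrary length L) as the Gaussian surface (r < R).
Enclosed charge per unit length: λ_enc = ρ·πr² = (3.36×10^-3)π(0.00725)² = 5.548e-7 C/m.
Applying ∮E·dA = Q_enc/ε₀ with the end caps contributing no flux:
E = |λ_enc|/(2πε₀r) = (5.548e-7)/(2π·8.85×10^-12·0.00725) = 1.38×10^6 N/C.

|E| = 1.38×10^6 N/C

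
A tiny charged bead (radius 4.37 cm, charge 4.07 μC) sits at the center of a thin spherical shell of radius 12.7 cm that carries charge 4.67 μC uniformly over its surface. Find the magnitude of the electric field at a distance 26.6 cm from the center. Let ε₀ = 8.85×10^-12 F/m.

E ≈ 1.11×10^6 N/C

Take a concentric spherical Gaussian surface of radius r = 26.6 cm (r > 12.7 cm, enclosing both).
Q_enc = (4.07 μC) + (4.67 μC) = 8.74e-6 C.
Gauss's law: E·4πr² = Q_enc/ε₀.
E = |Q_enc|/(4πε₀r²) = (8.74×10^-6)/(4π·8.85×10^-12·(0.266)²) = 1.11×10^6 N/C.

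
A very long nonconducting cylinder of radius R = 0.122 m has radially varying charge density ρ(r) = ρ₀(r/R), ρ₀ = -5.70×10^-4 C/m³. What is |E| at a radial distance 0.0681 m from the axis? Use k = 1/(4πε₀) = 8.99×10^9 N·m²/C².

Coaxial Gaussian cylinder, radius r = 0.0681 m, length L (r < R).
Integrating ρ over the cross-section to radius r: λ_enc = (2πρ₀/R) ∫₀^r r'^2 dr' = 2πρ₀ r^3/(3·R) = -3.09×10^-6 C/m.
Applying ∮E·dA = Q_enc/ε₀ with the end caps contributing no flux:
E = 2k|λ_enc|/r = 2(8.99×10^9)(3.09×10^-6)/(0.0681) = 8.16e5 N/C.

|E| ≈ 8.16×10^5 N/C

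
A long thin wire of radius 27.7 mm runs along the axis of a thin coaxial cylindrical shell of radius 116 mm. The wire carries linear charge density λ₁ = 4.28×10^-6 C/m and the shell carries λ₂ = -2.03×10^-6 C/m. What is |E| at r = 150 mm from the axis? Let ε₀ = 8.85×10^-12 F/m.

2.70×10^5 N/C

By cylindrical symmetry E is radial; use a coaxial Gaussian cylinder of radius 150 mm and length L (r > 116 mm, enclosing both).
λ_enc = λ₁ + λ₂ = (4.28×10^-6) + (-2.03e-6) = 2.25×10^-6 C/m.
By Gauss's law (flux through the curved wall only), E·2πrL = λ_enc L/ε₀.
E = |λ_enc|/(2πε₀r) = (2.25e-6)/(2π·8.85×10^-12·0.15) = 2.70×10^5 N/C.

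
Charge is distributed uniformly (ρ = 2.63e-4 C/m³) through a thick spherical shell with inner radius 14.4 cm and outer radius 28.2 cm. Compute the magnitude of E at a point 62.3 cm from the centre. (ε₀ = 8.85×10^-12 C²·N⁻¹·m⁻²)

|E| = 4.96×10^5 N/C

Take a concentric spherical Gaussian surface of radius r = 62.3 cm (r > 28.2 cm, enclosing the whole shell).
Q_enc = ρ·(4π/3)(b³ − a³) = (2.63e-4)·(4π/3)·((0.282)³ − (0.144)³) = 2.142×10^-5 C.
By Gauss's law, ∮E·dA = E·4πr² = Q_enc/ε₀.
E = |Q_enc|/(4πε₀r²) = (2.142×10^-5)/(4π·8.85×10^-12·(0.623)²) = 4.96×10^5 N/C.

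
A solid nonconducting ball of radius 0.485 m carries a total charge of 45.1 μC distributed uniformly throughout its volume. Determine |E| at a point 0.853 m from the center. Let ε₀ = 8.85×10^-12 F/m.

E ≈ 5.57e5 N/C

Use a concentric Gaussian sphere at r = 0.853 m (r > R, so the entire charge is enclosed).
Q_enc = 45.1 μC = 4.51e-5 C.
Since E is radial and uniform over the Gaussian sphere, Φ = E·4πr² = Q_enc/ε₀.
E = |Q_enc|/(4πε₀r²) = (4.51×10^-5)/(4π·8.85×10^-12·(0.853)²) = 5.57e5 N/C.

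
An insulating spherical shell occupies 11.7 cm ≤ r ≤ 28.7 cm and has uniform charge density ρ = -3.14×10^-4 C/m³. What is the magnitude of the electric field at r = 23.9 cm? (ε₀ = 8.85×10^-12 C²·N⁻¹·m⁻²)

2.49×10^6 N/C

By spherical symmetry E is radial; choose a Gaussian sphere of radius r = 23.9 cm (within the shell material, 11.7 cm < r < 28.7 cm).
Enclosed charge is the volume from a to r: Q_enc = (4π/3)ρ(r³ − a³) = -1.585×10^-5 C.
Applying ∮E·dA = Q_enc/ε₀ with Φ = E(4πr²):
E = |Q_enc|/(4πε₀r²) = (1.585×10^-5)/(4π·8.85×10^-12·(0.239)²) = 2.49×10^6 N/C.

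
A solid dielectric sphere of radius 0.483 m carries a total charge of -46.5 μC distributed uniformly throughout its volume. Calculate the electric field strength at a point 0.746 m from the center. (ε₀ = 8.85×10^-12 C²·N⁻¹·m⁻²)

By spherical symmetry E is radial; choose a Gaussian sphere of radius r = 0.746 m (r > R, so the entire charge is enclosed).
Q_enc = -46.5 μC = -4.65×10^-5 C.
Since E is radial and uniform over the Gaussian sphere, Φ = E·4πr² = Q_enc/ε₀.
E = |Q_enc|/(4πε₀r²) = (4.65e-5)/(4π·8.85×10^-12·(0.746)²) = 7.51e5 N/C.

|E| = 7.51e5 N/C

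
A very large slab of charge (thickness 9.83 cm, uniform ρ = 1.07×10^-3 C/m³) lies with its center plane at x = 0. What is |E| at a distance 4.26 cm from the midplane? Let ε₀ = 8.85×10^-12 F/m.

|E| ≈ 5.15e6 N/C

By symmetry E is perpendicular to the slab. A Gaussian pillbox from −4.26 cm to +4.26 cm (face area A) lies entirely within the slab.
Q_enc = ρ·(2x)·A and flux = 2EA, so 2EA = 2ρxA/ε₀ ⇒ E = |ρ|x/ε₀.
E = (1.07×10^-3)(0.0426)/(8.85×10^-12) = 5.15×10^6 N/C.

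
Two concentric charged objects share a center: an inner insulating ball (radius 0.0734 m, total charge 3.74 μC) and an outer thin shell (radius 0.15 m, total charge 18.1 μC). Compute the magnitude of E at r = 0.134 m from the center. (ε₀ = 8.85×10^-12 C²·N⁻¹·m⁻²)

Take a concentric spherical Gaussian surface of radius r = 0.134 m (between the bodies, 0.0734 m < r < 0.15 m).
Only the inner charge is enclosed; the outer shell contributes nothing inside itself. Q_enc = 3.74 μC = 3.74×10^-6 C.
Since E is radial and uniform over the Gaussian sphere, Φ = E·4πr² = Q_enc/ε₀.
E = |Q_enc|/(4πε₀r²) = (3.74×10^-6)/(4π·8.85×10^-12·(0.134)²) = 1.87e6 N/C.

E ≈ 1.87e6 N/C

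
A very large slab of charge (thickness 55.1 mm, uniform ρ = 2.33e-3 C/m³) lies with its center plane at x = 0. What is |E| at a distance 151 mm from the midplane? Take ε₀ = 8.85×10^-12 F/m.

7.25×10^6 V/m

The point |x| = 151 mm lies outside the slab (half-thickness 0.02755 m). A symmetric pillbox spanning the full slab encloses Q_enc = ρ·d·A.
Flux = 2EA ⇒ E = |ρ|d/(2ε₀), independent of distance outside.
E = (2.33×10^-3)(0.0551)/(2·8.85×10^-12) = 7.25×10^6 N/C.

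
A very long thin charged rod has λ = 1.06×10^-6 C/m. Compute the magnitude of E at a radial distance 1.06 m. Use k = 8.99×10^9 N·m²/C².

Coaxial Gaussian cylinder, radius r = 1.06 m, length L.
Q_enc = λL, so λ_enc = 1.06×10^-6 C/m.
By Gauss's law (flux through the curved wall only), E·2πrL = λ_enc L/ε₀.
E = 2k|λ_enc|/r = 2(8.99×10^9)(1.06×10^-6)/(1.06) = 1.80e4 N/C.

1.80×10^4 N/C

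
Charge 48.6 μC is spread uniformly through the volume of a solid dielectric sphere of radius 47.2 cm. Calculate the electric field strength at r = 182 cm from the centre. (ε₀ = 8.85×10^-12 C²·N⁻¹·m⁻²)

E = 1.32e5 V/m

Symmetry ⇒ E = E(r) r̂. Gaussian sphere of radius r = 182 cm (r > R, so the entire charge is enclosed).
Q_enc = 48.6 μC = 4.86×10^-5 C.
Since E is radial and uniform over the Gaussian sphere, Φ = E·4πr² = Q_enc/ε₀.
E = |Q_enc|/(4πε₀r²) = (4.86×10^-5)/(4π·8.85×10^-12·(1.82)²) = 1.32×10^5 N/C.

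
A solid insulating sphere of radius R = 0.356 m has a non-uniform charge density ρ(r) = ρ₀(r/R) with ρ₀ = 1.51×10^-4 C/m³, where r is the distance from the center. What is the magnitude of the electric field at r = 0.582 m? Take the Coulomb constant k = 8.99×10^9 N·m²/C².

Symmetry ⇒ E = E(r) r̂. Gaussian sphere of radius r = 0.582 m (r > R, all charge enclosed).
Q_enc = 4π ∫₀^R ρ₀(r'/R)^1 r'² dr' = 4πρ₀R³/4 = 2.14×10^-5 C.
By Gauss's law, ∮E·dA = E·4πr² = Q_enc/ε₀.
E = k|Q_enc|/r² = (8.99×10^9)(2.14×10^-5)/(0.582)² = 5.68e5 N/C.

5.68e5 N/C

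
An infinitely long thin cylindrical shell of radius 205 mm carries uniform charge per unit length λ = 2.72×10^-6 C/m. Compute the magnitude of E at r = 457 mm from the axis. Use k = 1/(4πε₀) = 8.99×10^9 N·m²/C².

|E| ≈ 1.07×10^5 N/C

Take a coaxial cylindrical Gaussian surface of radius r = 457 mm and length L (r > 205 mm).
The full line charge is enclosed: λ_enc = 2.72×10^-6 C/m.
Since E is radial and uniform over the curved surface, Φ = E·2πrL = Q_enc/ε₀ = λ_enc L/ε₀.
E = 2k|λ_enc|/r = 2(8.99×10^9)(2.72×10^-6)/(0.457) = 1.07×10^5 N/C.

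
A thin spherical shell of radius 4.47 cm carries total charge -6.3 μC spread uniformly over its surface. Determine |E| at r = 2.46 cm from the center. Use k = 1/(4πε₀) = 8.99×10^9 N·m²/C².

E = 0 (no enclosed charge)

Symmetry ⇒ E = E(r) r̂. Gaussian sphere of radius r = 2.46 cm (inside the shell, r < 4.47 cm).
No charge lies within this surface, so Q_enc = 0 and Gauss's law gives E·4πr² = 0 ⇒ E = 0.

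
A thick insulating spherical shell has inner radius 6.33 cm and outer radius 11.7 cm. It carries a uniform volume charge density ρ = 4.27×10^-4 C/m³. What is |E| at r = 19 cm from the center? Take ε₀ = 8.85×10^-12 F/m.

Symmetry ⇒ E = E(r) r̂. Gaussian sphere of radius r = 19 cm (r > 11.7 cm, enclosing the whole shell).
Q_enc = ρ·(4π/3)(b³ − a³) = (4.27×10^-4)·(4π/3)·((0.117)³ − (0.0633)³) = 2.411×10^-6 C.
Gauss's law: E·4πr² = Q_enc/ε₀.
E = |Q_enc|/(4πε₀r²) = (2.411×10^-6)/(4π·8.85×10^-12·(0.19)²) = 6.01×10^5 N/C.

|E| = 6.01×10^5 V/m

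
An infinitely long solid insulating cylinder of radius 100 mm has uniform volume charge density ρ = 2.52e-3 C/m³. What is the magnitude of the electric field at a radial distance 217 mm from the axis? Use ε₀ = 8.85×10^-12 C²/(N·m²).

|E| ≈ 6.56×10^6 N/C

Take a coaxial cylindrical Gaussian surface of radius r = 217 mm and length L (r > 100 mm, full cross-section enclosed).
λ_enc = ρ·πR² = (2.52×10^-3)π(0.1)² = 7.917×10^-5 C/m.
Applying ∮E·dA = Q_enc/ε₀ with the end caps contributing no flux:
E = |λ_enc|/(2πε₀r) = (7.917×10^-5)/(2π·8.85×10^-12·0.217) = 6.56e6 N/C.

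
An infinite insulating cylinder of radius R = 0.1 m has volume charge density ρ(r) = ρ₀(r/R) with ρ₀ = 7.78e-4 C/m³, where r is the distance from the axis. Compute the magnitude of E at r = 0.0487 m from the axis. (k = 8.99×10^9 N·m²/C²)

Take a coaxial cylindrical Gaussian surface of radius r = 0.0487 m and length L (r < R).
Integrating ρ over the cross-section to radius r: λ_enc = (2πρ₀/R) ∫₀^r r'^2 dr' = 2πρ₀ r^3/(3·R) = 1.882×10^-6 C/m.
Applying ∮E·dA = Q_enc/ε₀ with the end caps contributing no flux:
E = 2k|λ_enc|/r = 2(8.99×10^9)(1.882×10^-6)/(0.0487) = 6.95e5 N/C.

E = 6.95e5 N/C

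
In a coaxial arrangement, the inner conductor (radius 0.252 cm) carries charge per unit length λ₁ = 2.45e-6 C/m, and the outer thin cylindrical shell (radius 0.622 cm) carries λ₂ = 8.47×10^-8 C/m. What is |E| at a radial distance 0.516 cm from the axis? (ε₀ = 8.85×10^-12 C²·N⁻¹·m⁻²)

8.54×10^6 V/m

Choose a coaxial cylinder of radius r = 0.516 cm (arbitrary length L) as the Gaussian surface (between the conductors, 0.252 cm < r < 0.622 cm).
The shell at 0.622 cm lies outside the Gaussian surface, so λ_enc = λ₁ = 2.45e-6 C/m.
Since E is radial and uniform over the curved surface, Φ = E·2πrL = Q_enc/ε₀ = λ_enc L/ε₀.
E = |λ_enc|/(2πε₀r) = (2.45×10^-6)/(2π·8.85×10^-12·0.00516) = 8.54×10^6 N/C.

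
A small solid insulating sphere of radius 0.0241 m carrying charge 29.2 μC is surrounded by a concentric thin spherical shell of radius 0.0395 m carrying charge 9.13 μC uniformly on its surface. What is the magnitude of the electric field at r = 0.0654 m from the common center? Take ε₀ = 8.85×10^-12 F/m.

By spherical symmetry E is radial; choose a Gaussian sphere of radius r = 0.0654 m (r > 0.0395 m, enclosing both).
Q_enc = (29.2 μC) + (9.13 μC) = 3.833×10^-5 C.
Applying ∮E·dA = Q_enc/ε₀ with Φ = E(4πr²):
E = |Q_enc|/(4πε₀r²) = (3.833e-5)/(4π·8.85×10^-12·(0.0654)²) = 8.06e7 N/C.

E = 8.06×10^7 N/C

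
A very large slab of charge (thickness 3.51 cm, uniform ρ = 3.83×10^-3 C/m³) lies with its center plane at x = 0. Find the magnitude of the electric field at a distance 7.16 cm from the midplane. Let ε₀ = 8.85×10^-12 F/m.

|E| = 7.60e6 N/C

The point |x| = 7.16 cm lies outside the slab (half-thickness 0.01755 m). A symmetric pillbox spanning the full slab encloses Q_enc = ρ·d·A.
Flux = 2EA ⇒ E = |ρ|d/(2ε₀), independent of distance outside.
E = (3.83×10^-3)(0.0351)/(2·8.85×10^-12) = 7.60e6 N/C.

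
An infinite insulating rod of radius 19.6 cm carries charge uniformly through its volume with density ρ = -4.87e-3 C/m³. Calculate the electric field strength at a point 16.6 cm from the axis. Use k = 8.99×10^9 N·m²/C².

E = 4.57e7 V/m

By cylindrical symmetry E is radial; use a coaxial Gaussian cylinder of radius 16.6 cm and length L (r < R).
Charge inside radius r per length L is ρ·πr²·L, so λ_enc = ρπr² = -4.216e-4 C/m.
By Gauss's law (flux through the curved wall only), E·2πrL = λ_enc L/ε₀.
E = 2k|λ_enc|/r = 2(8.99×10^9)(4.216e-4)/(0.166) = 4.57×10^7 N/C.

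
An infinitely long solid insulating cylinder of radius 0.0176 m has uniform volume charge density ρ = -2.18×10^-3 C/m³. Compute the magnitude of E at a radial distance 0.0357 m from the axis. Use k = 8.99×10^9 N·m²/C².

|E| = 1.07×10^6 V/m

Choose a coaxial cylinder of radius r = 0.0357 m (arbitrary length L) as the Gaussian surface (r > 0.0176 m, full cross-section enclosed).
λ_enc = ρ·πR² = (-2.18×10^-3)π(0.0176)² = -2.121×10^-6 C/m.
Applying ∮E·dA = Q_enc/ε₀ with the end caps contributing no flux:
E = 2k|λ_enc|/r = 2(8.99×10^9)(2.121×10^-6)/(0.0357) = 1.07×10^6 N/C.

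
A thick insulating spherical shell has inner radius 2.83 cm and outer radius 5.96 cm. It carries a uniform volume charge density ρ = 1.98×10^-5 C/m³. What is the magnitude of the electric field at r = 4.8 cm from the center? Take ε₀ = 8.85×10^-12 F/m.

E = 2.85×10^4 N/C

Symmetry ⇒ E = E(r) r̂. Gaussian sphere of radius r = 4.8 cm (within the shell material, 2.83 cm < r < 5.96 cm).
Only the shell between 2.83 cm and r is enclosed: Q_enc = ρ·(4π/3)(r³ − a³) = (1.98e-5)·(4π/3)·((0.048)³ − (0.0283)³) = 7.292e-9 C.
Applying ∮E·dA = Q_enc/ε₀ with Φ = E(4πr²):
E = |Q_enc|/(4πε₀r²) = (7.292×10^-9)/(4π·8.85×10^-12·(0.048)²) = 2.85×10^4 N/C.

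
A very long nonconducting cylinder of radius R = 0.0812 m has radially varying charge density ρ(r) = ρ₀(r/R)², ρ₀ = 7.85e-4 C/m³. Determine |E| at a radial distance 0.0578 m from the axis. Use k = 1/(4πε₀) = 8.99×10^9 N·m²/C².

Coaxial Gaussian cylinder, radius r = 0.0578 m, length L (r < R).
Integrating ρ over the cross-section to radius r: λ_enc = (2πρ₀/R²) ∫₀^r r'^3 dr' = 2πρ₀ r^4/(4·R²) = 2.087×10^-6 C/m.
Gauss's law: E·2πrL = λ_enc L/ε₀.
E = 2k|λ_enc|/r = 2(8.99×10^9)(2.087×10^-6)/(0.0578) = 6.49e5 N/C.

|E| ≈ 6.49×10^5 N/C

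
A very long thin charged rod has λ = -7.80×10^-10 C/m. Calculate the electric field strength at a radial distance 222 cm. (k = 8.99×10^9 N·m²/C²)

E = 6.32 V/m

Choose a coaxial cylinder of radius r = 222 cm (arbitrary length L) as the Gaussian surface.
Q_enc = λL, so λ_enc = -7.80e-10 C/m.
Gauss's law: E·2πrL = λ_enc L/ε₀.
E = 2k|λ_enc|/r = 2(8.99×10^9)(7.80e-10)/(2.22) = 6.32 N/C.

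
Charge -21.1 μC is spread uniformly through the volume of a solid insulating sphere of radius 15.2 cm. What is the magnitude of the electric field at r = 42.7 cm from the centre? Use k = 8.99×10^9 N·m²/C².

|E| ≈ 1.04×10^6 N/C

Take a concentric spherical Gaussian surface of radius r = 42.7 cm (r > R, so the entire charge is enclosed).
Q_enc = -21.1 μC = -2.11×10^-5 C.
Gauss's law: E·4πr² = Q_enc/ε₀.
E = k|Q_enc|/r² = (8.99×10^9)(2.11×10^-5)/(0.427)² = 1.04×10^6 N/C.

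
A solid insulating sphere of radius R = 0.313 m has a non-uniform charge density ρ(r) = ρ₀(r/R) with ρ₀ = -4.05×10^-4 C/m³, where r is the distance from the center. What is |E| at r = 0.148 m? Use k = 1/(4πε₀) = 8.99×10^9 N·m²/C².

Use a concentric Gaussian sphere at r = 0.148 m (r < R).
Q_enc = ∫₀^r ρ(r')·4πr'² dr' = (4πρ₀/R) ∫₀^r r'^3 dr' = 4πρ₀ r^4/(4·R) = -1.95×10^-6 C.
Applying ∮E·dA = Q_enc/ε₀ with Φ = E(4πr²):
E = k|Q_enc|/r² = (8.99×10^9)(1.95e-6)/(0.148)² = 8.00e5 N/C.

8.00×10^5 N/C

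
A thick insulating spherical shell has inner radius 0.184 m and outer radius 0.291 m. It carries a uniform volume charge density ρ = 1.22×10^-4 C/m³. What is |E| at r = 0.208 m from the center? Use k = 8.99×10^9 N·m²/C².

By spherical symmetry E is radial; choose a Gaussian sphere of radius r = 0.208 m (within the shell material, 0.184 m < r < 0.291 m).
Only the shell between 0.184 m and r is enclosed: Q_enc = ρ·(4π/3)(r³ − a³) = (1.22×10^-4)·(4π/3)·((0.208)³ − (0.184)³) = 1.415×10^-6 C.
By Gauss's law, ∮E·dA = E·4πr² = Q_enc/ε₀.
E = k|Q_enc|/r² = (8.99×10^9)(1.415×10^-6)/(0.208)² = 2.94×10^5 N/C.

|E| ≈ 2.94×10^5 V/m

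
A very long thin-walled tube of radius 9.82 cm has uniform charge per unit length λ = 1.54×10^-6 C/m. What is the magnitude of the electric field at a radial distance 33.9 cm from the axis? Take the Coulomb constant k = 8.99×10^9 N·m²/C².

|E| ≈ 8.17×10^4 V/m

Take a coaxial cylindrical Gaussian surface of radius r = 33.9 cm and length L (r > 9.82 cm).
The full line charge is enclosed: λ_enc = 1.54e-6 C/m.
Gauss's law: E·2πrL = λ_enc L/ε₀.
E = 2k|λ_enc|/r = 2(8.99×10^9)(1.54×10^-6)/(0.339) = 8.17×10^4 N/C.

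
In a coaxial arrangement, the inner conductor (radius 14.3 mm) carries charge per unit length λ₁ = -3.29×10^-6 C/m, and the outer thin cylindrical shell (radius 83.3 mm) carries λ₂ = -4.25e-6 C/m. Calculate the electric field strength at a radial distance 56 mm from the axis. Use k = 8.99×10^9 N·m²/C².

Coaxial Gaussian cylinder, radius r = 56 mm, length L (between the conductors, 14.3 mm < r < 83.3 mm).
The shell at 83.3 mm lies outside the Gaussian surface, so λ_enc = λ₁ = -3.29×10^-6 C/m.
By Gauss's law (flux through the curved wall only), E·2πrL = λ_enc L/ε₀.
E = 2k|λ_enc|/r = 2(8.99×10^9)(3.29×10^-6)/(0.056) = 1.06e6 N/C.

|E| ≈ 1.06×10^6 V/m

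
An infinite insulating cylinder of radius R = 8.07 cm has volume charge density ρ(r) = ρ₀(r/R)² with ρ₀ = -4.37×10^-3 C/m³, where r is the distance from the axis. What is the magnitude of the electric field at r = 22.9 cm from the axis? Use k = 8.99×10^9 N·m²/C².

|E| ≈ 3.51×10^6 N/C

Choose a coaxial cylinder of radius r = 22.9 cm (arbitrary length L) as the Gaussian surface (r > R, full charge per length enclosed).
λ_enc = 2π ∫₀^R ρ₀(r'/R)^2 r' dr' = 2πρ₀R²/4 = -4.47×10^-5 C/m.
Applying ∮E·dA = Q_enc/ε₀ with the end caps contributing no flux:
E = 2k|λ_enc|/r = 2(8.99×10^9)(4.47e-5)/(0.229) = 3.51×10^6 N/C.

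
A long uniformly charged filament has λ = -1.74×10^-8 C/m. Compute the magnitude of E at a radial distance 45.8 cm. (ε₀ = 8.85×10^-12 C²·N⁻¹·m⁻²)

Choose a coaxial cylinder of radius r = 45.8 cm (arbitrary length L) as the Gaussian surface.
Q_enc = λL, so λ_enc = -1.74×10^-8 C/m.
Since E is radial and uniform over the curved surface, Φ = E·2πrL = Q_enc/ε₀ = λ_enc L/ε₀.
E = |λ_enc|/(2πε₀r) = (1.74e-8)/(2π·8.85×10^-12·0.458) = 683 N/C.

|E| = 683 N/C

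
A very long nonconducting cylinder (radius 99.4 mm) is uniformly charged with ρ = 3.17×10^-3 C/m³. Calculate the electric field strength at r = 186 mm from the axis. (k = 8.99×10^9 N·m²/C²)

Take a coaxial cylindrical Gaussian surface of radius r = 186 mm and length L (r > 99.4 mm, full cross-section enclosed).
λ_enc = ρ·πR² = (3.17e-3)π(0.0994)² = 9.84×10^-5 C/m.
Applying ∮E·dA = Q_enc/ε₀ with the end caps contributing no flux:
E = 2k|λ_enc|/r = 2(8.99×10^9)(9.84×10^-5)/(0.186) = 9.51e6 N/C.

E ≈ 9.51×10^6 N/C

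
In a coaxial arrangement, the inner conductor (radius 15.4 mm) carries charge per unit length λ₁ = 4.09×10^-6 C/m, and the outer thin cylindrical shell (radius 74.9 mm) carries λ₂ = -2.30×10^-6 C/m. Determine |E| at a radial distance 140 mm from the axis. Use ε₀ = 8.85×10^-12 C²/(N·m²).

E = 2.30×10^5 V/m

Choose a coaxial cylinder of radius r = 140 mm (arbitrary length L) as the Gaussian surface (r > 74.9 mm, enclosing both).
λ_enc = λ₁ + λ₂ = (4.09×10^-6) + (-2.30e-6) = 1.79×10^-6 C/m.
By Gauss's law (flux through the curved wall only), E·2πrL = λ_enc L/ε₀.
E = |λ_enc|/(2πε₀r) = (1.79×10^-6)/(2π·8.85×10^-12·0.14) = 2.30×10^5 N/C.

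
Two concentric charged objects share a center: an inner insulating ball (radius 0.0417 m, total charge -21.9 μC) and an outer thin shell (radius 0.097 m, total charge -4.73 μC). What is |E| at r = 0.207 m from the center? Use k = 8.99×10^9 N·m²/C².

|E| = 5.59×10^6 N/C

Use a concentric Gaussian sphere at r = 0.207 m (r > 0.097 m, enclosing both).
Q_enc = (-21.9 μC) + (-4.73 μC) = -2.663e-5 C.
Applying ∮E·dA = Q_enc/ε₀ with Φ = E(4πr²):
E = k|Q_enc|/r² = (8.99×10^9)(2.663e-5)/(0.207)² = 5.59e6 N/C.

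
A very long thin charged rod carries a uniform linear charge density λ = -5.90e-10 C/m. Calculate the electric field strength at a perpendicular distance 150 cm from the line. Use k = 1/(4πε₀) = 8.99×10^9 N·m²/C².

|E| ≈ 7.07 N/C

Coaxial Gaussian cylinder, radius r = 150 cm, length L.
Q_enc = λL, so λ_enc = -5.90e-10 C/m.
Applying ∮E·dA = Q_enc/ε₀ with the end caps contributing no flux:
E = 2k|λ_enc|/r = 2(8.99×10^9)(5.90e-10)/(1.5) = 7.07 N/C.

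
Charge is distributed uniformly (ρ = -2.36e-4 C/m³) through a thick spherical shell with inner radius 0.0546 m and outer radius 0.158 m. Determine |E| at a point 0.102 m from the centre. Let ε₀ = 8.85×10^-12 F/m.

E ≈ 7.68e5 N/C

Symmetry ⇒ E = E(r) r̂. Gaussian sphere of radius r = 0.102 m (within the shell material, 0.0546 m < r < 0.158 m).
Enclosed charge is the volume from a to r: Q_enc = (4π/3)ρ(r³ − a³) = -8.882×10^-7 C.
Applying ∮E·dA = Q_enc/ε₀ with Φ = E(4πr²):
E = |Q_enc|/(4πε₀r²) = (8.882×10^-7)/(4π·8.85×10^-12·(0.102)²) = 7.68×10^5 N/C.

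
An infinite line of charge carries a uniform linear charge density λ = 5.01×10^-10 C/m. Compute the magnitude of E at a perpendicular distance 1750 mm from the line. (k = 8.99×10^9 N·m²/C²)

Take a coaxial cylindrical Gaussian surface of radius r = 1750 mm and length L.
Q_enc = λL, so λ_enc = 5.01×10^-10 C/m.
By Gauss's law (flux through the curved wall only), E·2πrL = λ_enc L/ε₀.
E = 2k|λ_enc|/r = 2(8.99×10^9)(5.01e-10)/(1.75) = 5.15 N/C.

|E| = 5.15 N/C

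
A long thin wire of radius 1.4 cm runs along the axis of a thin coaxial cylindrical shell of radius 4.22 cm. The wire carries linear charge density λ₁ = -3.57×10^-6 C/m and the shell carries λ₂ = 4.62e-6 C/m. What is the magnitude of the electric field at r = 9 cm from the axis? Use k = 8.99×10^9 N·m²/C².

Coaxial Gaussian cylinder, radius r = 9 cm, length L (r > 4.22 cm, enclosing both).
λ_enc = λ₁ + λ₂ = (-3.57×10^-6) + (4.62×10^-6) = 1.05×10^-6 C/m.
Since E is radial and uniform over the curved surface, Φ = E·2πrL = Q_enc/ε₀ = λ_enc L/ε₀.
E = 2k|λ_enc|/r = 2(8.99×10^9)(1.05×10^-6)/(0.09) = 2.10×10^5 N/C.

|E| ≈ 2.10×10^5 N/C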